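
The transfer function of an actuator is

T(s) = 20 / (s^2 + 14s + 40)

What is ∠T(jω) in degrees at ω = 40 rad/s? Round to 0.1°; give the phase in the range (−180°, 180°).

-160.3°

Substitute s = j40:
Numerator: 20 = 20 + j0
Denominator: (j40)^2 + 14(j40) + 40 = -1560 + j560
|N| = √(20² + 0²) ≈ 20, ∠N ≈ 0.00°
|D| = √(1560² + 560²) ≈ 1657.5, ∠D ≈ 160.25°
∠T = 0.00° − 160.25° = -160.25°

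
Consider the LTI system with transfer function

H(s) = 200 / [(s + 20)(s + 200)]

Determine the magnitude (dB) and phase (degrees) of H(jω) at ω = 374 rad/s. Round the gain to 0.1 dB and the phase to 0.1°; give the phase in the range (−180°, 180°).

At s = jω = j374:
pole (s+20): 20 + j374 → |·| = √(20²+374²) = √140276 ≈ 374.53, ∠ = arctan(374/20) ≈ 86.94°
pole (s+200): 200 + j374 → |·| = √(200²+374²) = √179876 ≈ 424.12, ∠ = arctan(374/200) ≈ 61.86°
|H| = 200 / 1.5885e+05 ≈ 0.001259
Gain = 20 log₁₀(0.001259) ≈ -58.00 dB
∠H = 0.00° − 148.80° = -148.80°

-58.0 dB, -148.8°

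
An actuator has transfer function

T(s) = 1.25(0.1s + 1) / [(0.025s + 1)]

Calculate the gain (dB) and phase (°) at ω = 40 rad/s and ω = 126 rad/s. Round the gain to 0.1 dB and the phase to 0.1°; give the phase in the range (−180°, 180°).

At ω = 40 rad/s:
zero (1 + j40·0.1) = 1 + j4 → |·| ≈ 4.1231, ∠ ≈ 75.96°
pole (1 + j40·0.025) = 1 + j1 → |·| ≈ 1.4142, ∠ ≈ 45.00°
|T| = 1.25 · 4.1231 / (1.4142) ≈ 3.6444
Gain = 20 log₁₀(3.6444) ≈ 11.23 dB
∠T = (75.96°) − (45.00°) = 30.96°

At ω = 126 rad/s:
zero (1 + j126·0.1) = 1 + j12.6 → |·| ≈ 12.64, ∠ ≈ 85.46°
pole (1 + j126·0.025) = 1 + j3.15 → |·| ≈ 3.3049, ∠ ≈ 72.39°
|T| = 1.25 · 12.64 / (3.3049) ≈ 4.7808
Gain = 20 log₁₀(4.7808) ≈ 13.59 dB
∠T = (85.46°) − (72.39°) = 13.07°

ω = 40: 11.2 dB, 31.0°; ω = 126: 13.6 dB, 13.1°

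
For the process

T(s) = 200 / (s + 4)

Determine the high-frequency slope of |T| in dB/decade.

-20 dB/decade

Each pole contributes −20 dB/decade at high frequency; each zero contributes +20 dB/decade.
Net: 0 zero(s) − 1 pole(s) → -20 dB/decade.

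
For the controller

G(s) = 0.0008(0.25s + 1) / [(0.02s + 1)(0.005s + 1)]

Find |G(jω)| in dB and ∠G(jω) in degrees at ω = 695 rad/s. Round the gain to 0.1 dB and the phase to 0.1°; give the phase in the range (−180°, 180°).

At ω = 695 rad/s:
zero (1 + j695·0.25) = 1 + j173.75 → |·| ≈ 173.75, ∠ ≈ 89.67°
pole (1 + j695·0.02) = 1 + j13.9 → |·| ≈ 13.936, ∠ ≈ 85.89°
pole (1 + j695·0.005) = 1 + j3.475 → |·| ≈ 3.616, ∠ ≈ 73.95°
|G| = 0.0008 · 173.75 / (13.936 · 3.616) ≈ 0.0027583
Gain = 20 log₁₀(0.0027583) ≈ -51.19 dB
∠G = (89.67°) − (85.89° + 73.95°) = -70.17°

-51.2 dB, -70.2°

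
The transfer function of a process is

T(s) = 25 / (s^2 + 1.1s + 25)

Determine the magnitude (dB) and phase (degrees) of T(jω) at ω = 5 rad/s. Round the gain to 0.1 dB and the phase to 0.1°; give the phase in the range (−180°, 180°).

At s = jω = j5:
quadratic: (j5)² + 1.1·j5 + 25 = 0 + j5.5 → |·| ≈ 5.5, ∠ ≈ 90.00°
|T| = 25 / 5.5 ≈ 4.5455
Gain = 20 log₁₀(4.5455) ≈ 13.15 dB
∠T = 0.00° − 90.00° = -90.00°

13.2 dB, -90.0°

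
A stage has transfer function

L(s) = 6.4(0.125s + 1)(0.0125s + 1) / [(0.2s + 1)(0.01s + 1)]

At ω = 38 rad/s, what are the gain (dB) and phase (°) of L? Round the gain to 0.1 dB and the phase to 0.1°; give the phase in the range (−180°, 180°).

12.5 dB, 0.2°

At ω = 38 rad/s:
zero (1 + j38·0.125) = 1 + j4.75 → |·| ≈ 4.8541, ∠ ≈ 78.11°
zero (1 + j38·0.0125) = 1 + j0.475 → |·| ≈ 1.1071, ∠ ≈ 25.41°
pole (1 + j38·0.2) = 1 + j7.6 → |·| ≈ 7.6655, ∠ ≈ 82.50°
pole (1 + j38·0.01) = 1 + j0.38 → |·| ≈ 1.0698, ∠ ≈ 20.81°
|L| = 6.4 · 4.8541 · 1.1071 / (7.6655 · 1.0698) ≈ 4.194
Gain = 20 log₁₀(4.194) ≈ 12.45 dB
∠L = (78.11° + 25.41°) − (82.50° + 20.81°) = 0.21°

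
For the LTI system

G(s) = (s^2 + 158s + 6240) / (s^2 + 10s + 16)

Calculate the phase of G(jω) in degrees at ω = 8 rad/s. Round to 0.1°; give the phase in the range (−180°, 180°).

-109.4°

Substitute s = j8:
Numerator: (j8)^2 + 158(j8) + 6240 = 6176 + j1264
Denominator: (j8)^2 + 10(j8) + 16 = -48 + j80
|N| = √(6176² + 1264²) ≈ 6304, ∠N ≈ 11.57°
|D| = √(48² + 80²) ≈ 93.295, ∠D ≈ 120.96°
∠G = 11.57° − 120.96° = -109.39°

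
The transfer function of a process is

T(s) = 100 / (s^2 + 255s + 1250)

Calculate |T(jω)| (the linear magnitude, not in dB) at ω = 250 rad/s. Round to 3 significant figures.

0.00113

Substitute s = j250:
Numerator: 100 = 100 + j0
Denominator: (j250)^2 + 255(j250) + 1250 = -61250 + j63750
|N| = √(100² + 0²) ≈ 100, ∠N ≈ 0.00°
|D| = √(61250² + 63750²) ≈ 88406, ∠D ≈ 133.85°
|T| = 100 / 88406 ≈ 0.0011311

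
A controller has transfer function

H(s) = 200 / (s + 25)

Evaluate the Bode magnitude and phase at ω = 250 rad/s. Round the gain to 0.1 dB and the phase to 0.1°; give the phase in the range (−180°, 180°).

-2.0 dB, -84.3°

Substitute s = j250:
Numerator: 200 = 200 + j0
Denominator: (j250) + 25 = 25 + j250
|N| = √(200² + 0²) ≈ 200, ∠N ≈ 0.00°
|D| = √(25² + 250²) ≈ 251.25, ∠D ≈ 84.29°
|H| = 200 / 251.25 ≈ 0.79602
Gain = 20 log₁₀(0.79602) ≈ -1.98 dB
∠H = 0.00° − 84.29° = -84.29°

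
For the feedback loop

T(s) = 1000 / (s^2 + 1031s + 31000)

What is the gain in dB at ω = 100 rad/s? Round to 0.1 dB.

Substitute s = j100:
Numerator: 1000 = 1000 + j0
Denominator: (j100)^2 + 1031(j100) + 31000 = 21000 + j103100
|N| = √(1000² + 0²) ≈ 1000, ∠N ≈ 0.00°
|D| = √(21000² + 103100²) ≈ 1.0522e+05, ∠D ≈ 78.49°
|T| = 1000 / 1.0522e+05 ≈ 0.0095039
Gain = 20 log₁₀(0.0095039) ≈ -40.44 dB

-40.4 dB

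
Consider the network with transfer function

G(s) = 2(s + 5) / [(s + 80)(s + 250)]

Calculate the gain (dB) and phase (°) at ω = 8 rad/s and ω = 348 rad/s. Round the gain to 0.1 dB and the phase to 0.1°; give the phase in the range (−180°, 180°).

ω = 8: -60.6 dB, 50.5°; ω = 348: -46.8 dB, -42.2°

At s = jω = j8:
zero (s+5): 5 + j8 → |·| = √(5²+8²) = √89 ≈ 9.434, ∠ = arctan(8/5) ≈ 57.99°
pole (s+80): 80 + j8 → |·| = √(80²+8²) = √6464 ≈ 80.399, ∠ = arctan(8/80) ≈ 5.71°
pole (s+250): 250 + j8 → |·| = √(250²+8²) = √62564 ≈ 250.13, ∠ = arctan(8/250) ≈ 1.83°
|G| = 2 · 9.434 / 20110 ≈ 0.00093824
Gain = 20 log₁₀(0.00093824) ≈ -60.55 dB
∠G = 57.99° − 7.54° = 50.45°

At s = jω = j348:
zero (s+5): 5 + j348 → |·| = √(5²+348²) = √121129 ≈ 348.04, ∠ = arctan(348/5) ≈ 89.18°
pole (s+80): 80 + j348 → |·| = √(80²+348²) = √127504 ≈ 357.08, ∠ = arctan(348/80) ≈ 77.05°
pole (s+250): 250 + j348 → |·| = √(250²+348²) = √183604 ≈ 428.49, ∠ = arctan(348/250) ≈ 54.31°
|G| = 2 · 348.04 / 1.5301e+05 ≈ 0.0045492
Gain = 20 log₁₀(0.0045492) ≈ -46.84 dB
∠G = 89.18° − 131.36° = -42.18°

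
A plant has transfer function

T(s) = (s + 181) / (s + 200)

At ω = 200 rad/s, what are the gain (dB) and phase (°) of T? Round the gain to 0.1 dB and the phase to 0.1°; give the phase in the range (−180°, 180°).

-0.4 dB, 2.9°

Substitute s = j200:
Numerator: (j200) + 181 = 181 + j200
Denominator: (j200) + 200 = 200 + j200
|N| = √(181² + 200²) ≈ 269.74, ∠N ≈ 47.85°
|D| = √(200² + 200²) ≈ 282.84, ∠D ≈ 45.00°
|T| = 269.74 / 282.84 ≈ 0.95368
Gain = 20 log₁₀(0.95368) ≈ -0.41 dB
∠T = 47.85° − 45.00° = 2.85°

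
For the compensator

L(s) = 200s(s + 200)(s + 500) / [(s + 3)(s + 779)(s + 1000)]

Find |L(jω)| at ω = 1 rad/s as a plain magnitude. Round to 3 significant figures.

8.12

At s = jω = j1:
zero (s+200): 200 + j1 → |·| = √(200²+1²) = √40001 ≈ 200, ∠ = arctan(1/200) ≈ 0.29°
zero (s+500): 500 + j1 → |·| = √(500²+1²) = √250001 ≈ 500, ∠ = arctan(1/500) ≈ 0.11°
zero at origin: s = j1 → |·| = 1, ∠ = 90.00°
pole (s+3): 3 + j1 → |·| = √(3²+1²) = √10 ≈ 3.1623, ∠ = arctan(1/3) ≈ 18.43°
pole (s+779): 779 + j1 → |·| = √(779²+1²) = √606842 ≈ 779, ∠ = arctan(1/779) ≈ 0.07°
pole (s+1000): 1000 + j1 → |·| = √(1000²+1²) = √1000001 ≈ 1000, ∠ = arctan(1/1000) ≈ 0.06°
|L| = 200 · 1e+05 / 2.4634e+06 ≈ 8.1189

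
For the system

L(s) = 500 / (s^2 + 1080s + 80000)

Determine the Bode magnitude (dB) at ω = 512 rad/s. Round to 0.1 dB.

-61.3 dB

Substitute s = j512:
Numerator: 500 = 500 + j0
Denominator: (j512)^2 + 1080(j512) + 80000 = -182144 + j552960
|N| = √(500² + 0²) ≈ 500, ∠N ≈ 0.00°
|D| = √(182144² + 552960²) ≈ 5.8219e+05, ∠D ≈ 108.23°
|L| = 500 / 5.8219e+05 ≈ 0.00085883
Gain = 20 log₁₀(0.00085883) ≈ -61.32 dB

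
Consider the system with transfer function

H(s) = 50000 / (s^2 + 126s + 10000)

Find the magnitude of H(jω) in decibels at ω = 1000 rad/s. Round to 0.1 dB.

-26.0 dB

At s = jω = j1000:
quadratic: (j1000)² + 126·j1000 + 10000 = -990000 + j126000 → |·| ≈ 9.9799e+05, ∠ ≈ 172.75°
|H| = 50000 / 9.9799e+05 ≈ 0.050101
Gain = 20 log₁₀(0.050101) ≈ -26.00 dB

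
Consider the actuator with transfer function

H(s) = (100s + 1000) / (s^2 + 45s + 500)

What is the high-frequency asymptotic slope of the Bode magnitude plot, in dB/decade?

Each pole contributes −20 dB/decade at high frequency; each zero contributes +20 dB/decade.
Net: 1 zero(s) − 2 pole(s) → -20 dB/decade.

-20 dB/decade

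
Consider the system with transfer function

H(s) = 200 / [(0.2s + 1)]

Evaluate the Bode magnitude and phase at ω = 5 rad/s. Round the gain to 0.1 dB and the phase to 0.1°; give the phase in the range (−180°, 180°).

At ω = 5 rad/s:
pole (1 + j5·0.2) = 1 + j1 → |·| ≈ 1.4142, ∠ ≈ 45.00°
|H| = 200 · 1 / (1.4142) ≈ 141.42
Gain = 20 log₁₀(141.42) ≈ 43.01 dB
∠H = (0°) − (45.00°) = -45.00°

43.0 dB, -45.0°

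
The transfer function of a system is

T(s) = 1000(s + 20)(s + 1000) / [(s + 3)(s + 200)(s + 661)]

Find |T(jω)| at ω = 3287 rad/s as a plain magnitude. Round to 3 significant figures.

0.311

At s = jω = j3287:
zero (s+20): 20 + j3287 → |·| = √(20²+3287²) = √10804769 ≈ 3287.1, ∠ = arctan(3287/20) ≈ 89.65°
zero (s+1000): 1000 + j3287 → |·| = √(1000²+3287²) = √11804369 ≈ 3435.7, ∠ = arctan(3287/1000) ≈ 73.08°
pole (s+3): 3 + j3287 → |·| = √(3²+3287²) = √10804378 ≈ 3287, ∠ = arctan(3287/3) ≈ 89.95°
pole (s+200): 200 + j3287 → |·| = √(200²+3287²) = √10844369 ≈ 3293.1, ∠ = arctan(3287/200) ≈ 86.52°
pole (s+661): 661 + j3287 → |·| = √(661²+3287²) = √11241290 ≈ 3352.8, ∠ = arctan(3287/661) ≈ 78.63°
|T| = 1000 · 1.1293e+07 / 3.6292e+10 ≈ 0.31117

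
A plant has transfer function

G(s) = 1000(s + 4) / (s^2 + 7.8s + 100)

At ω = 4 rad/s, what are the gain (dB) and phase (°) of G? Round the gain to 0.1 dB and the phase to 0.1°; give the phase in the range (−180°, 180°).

36.0 dB, 24.6°

At s = jω = j4:
zero (s+4): 4 + j4 → |·| = √(4²+4²) = √32 ≈ 5.6569, ∠ = arctan(4/4) ≈ 45.00°
quadratic: (j4)² + 7.8·j4 + 100 = 84 + j31.2 → |·| ≈ 89.607, ∠ ≈ 20.38°
|G| = 1000 · 5.6569 / 89.607 ≈ 63.13
Gain = 20 log₁₀(63.13) ≈ 36.00 dB
∠G = 45.00° − 20.38° = 24.62°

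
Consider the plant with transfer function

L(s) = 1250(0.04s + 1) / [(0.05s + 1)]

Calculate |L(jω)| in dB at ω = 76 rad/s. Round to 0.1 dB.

60.2 dB

At ω = 76 rad/s:
zero (1 + j76·0.04) = 1 + j3.04 → |·| ≈ 3.2002, ∠ ≈ 71.79°
pole (1 + j76·0.05) = 1 + j3.8 → |·| ≈ 3.9294, ∠ ≈ 75.26°
|L| = 1250 · 3.2002 / (3.9294) ≈ 1018
Gain = 20 log₁₀(1018) ≈ 60.15 dB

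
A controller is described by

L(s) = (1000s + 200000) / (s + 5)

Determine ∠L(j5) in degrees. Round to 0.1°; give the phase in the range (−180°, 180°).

Substitute s = j5:
Numerator: 1000(j5) + 200000 = 200000 + j5000
Denominator: (j5) + 5 = 5 + j5
|N| = √(200000² + 5000²) ≈ 2.0006e+05, ∠N ≈ 1.43°
|D| = √(5² + 5²) ≈ 7.0711, ∠D ≈ 45.00°
∠L = 1.43° − 45.00° = -43.57°

-43.6°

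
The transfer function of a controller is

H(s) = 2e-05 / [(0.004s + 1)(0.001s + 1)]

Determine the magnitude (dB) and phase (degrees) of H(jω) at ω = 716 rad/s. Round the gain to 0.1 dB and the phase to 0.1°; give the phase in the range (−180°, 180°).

-105.4 dB, -106.4°

At ω = 716 rad/s:
pole (1 + j716·0.004) = 1 + j2.864 → |·| ≈ 3.0336, ∠ ≈ 70.75°
pole (1 + j716·0.001) = 1 + j0.716 → |·| ≈ 1.2299, ∠ ≈ 35.60°
|H| = 2e-05 · 1 / (3.0336 · 1.2299) ≈ 5.3605e-06
Gain = 20 log₁₀(5.3605e-06) ≈ -105.42 dB
∠H = (0°) − (70.75° + 35.60°) = -106.35°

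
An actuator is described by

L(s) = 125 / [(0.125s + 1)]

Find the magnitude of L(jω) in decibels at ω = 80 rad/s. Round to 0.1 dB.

At ω = 80 rad/s:
pole (1 + j80·0.125) = 1 + j10 → |·| ≈ 10.05, ∠ ≈ 84.29°
|L| = 125 · 1 / (10.05) ≈ 12.438
Gain = 20 log₁₀(12.438) ≈ 21.90 dB

21.9 dB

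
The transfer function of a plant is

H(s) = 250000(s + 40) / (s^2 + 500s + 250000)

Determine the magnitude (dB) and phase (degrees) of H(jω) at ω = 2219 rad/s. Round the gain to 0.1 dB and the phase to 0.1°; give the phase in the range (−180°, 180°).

41.3 dB, -77.7°

At s = jω = j2219:
zero (s+40): 40 + j2219 → |·| = √(40²+2219²) = √4925561 ≈ 2219.4, ∠ = arctan(2219/40) ≈ 88.97°
quadratic: (j2219)² + 500·j2219 + 250000 = -4673961 + j1109500 → |·| ≈ 4.8038e+06, ∠ ≈ 166.65°
|H| = 250000 · 2219.4 / 4.8038e+06 ≈ 115.5
Gain = 20 log₁₀(115.5) ≈ 41.25 dB
∠H = 88.97° − 166.65° = -77.68°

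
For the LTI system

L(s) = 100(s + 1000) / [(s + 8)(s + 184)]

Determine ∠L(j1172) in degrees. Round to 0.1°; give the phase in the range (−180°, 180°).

At s = jω = j1172:
zero (s+1000): 1000 + j1172 → |·| = √(1000²+1172²) = √2373584 ≈ 1540.6, ∠ = arctan(1172/1000) ≈ 49.53°
pole (s+8): 8 + j1172 → |·| = √(8²+1172²) = √1373648 ≈ 1172, ∠ = arctan(1172/8) ≈ 89.61°
pole (s+184): 184 + j1172 → |·| = √(184²+1172²) = √1407440 ≈ 1186.4, ∠ = arctan(1172/184) ≈ 81.08°
∠L = 49.53° − 170.69° = -121.16°

-121.2°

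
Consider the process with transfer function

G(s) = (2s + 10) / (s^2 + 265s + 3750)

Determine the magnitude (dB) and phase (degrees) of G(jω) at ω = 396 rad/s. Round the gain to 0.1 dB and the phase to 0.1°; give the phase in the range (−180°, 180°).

Substitute s = j396:
Numerator: 2(j396) + 10 = 10 + j792
Denominator: (j396)^2 + 265(j396) + 3750 = -153066 + j104940
|N| = √(10² + 792²) ≈ 792.06, ∠N ≈ 89.28°
|D| = √(153066² + 104940²) ≈ 1.8558e+05, ∠D ≈ 145.57°
|G| = 792.06 / 1.8558e+05 ≈ 0.004268
Gain = 20 log₁₀(0.004268) ≈ -47.40 dB
∠G = 89.28° − 145.57° = -56.29°

-47.4 dB, -56.3°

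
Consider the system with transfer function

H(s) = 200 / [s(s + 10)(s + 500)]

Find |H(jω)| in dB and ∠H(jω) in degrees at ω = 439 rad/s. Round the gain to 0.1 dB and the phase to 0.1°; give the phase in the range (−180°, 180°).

-116.1 dB, 140.0°

At s = jω = j439:
pole (s+10): 10 + j439 → |·| = √(10²+439²) = √192821 ≈ 439.11, ∠ = arctan(439/10) ≈ 88.70°
pole (s+500): 500 + j439 → |·| = √(500²+439²) = √442721 ≈ 665.37, ∠ = arctan(439/500) ≈ 41.28°
pole at origin: |s| = 439, ∠ = 90.00° (in denominator)
|H| = 200 / 1.2826e+08 ≈ 1.5593e-06
Gain = 20 log₁₀(1.5593e-06) ≈ -116.14 dB
∠H = 0.00° − 219.98° = -219.98° ≡ 140.02° (principal value)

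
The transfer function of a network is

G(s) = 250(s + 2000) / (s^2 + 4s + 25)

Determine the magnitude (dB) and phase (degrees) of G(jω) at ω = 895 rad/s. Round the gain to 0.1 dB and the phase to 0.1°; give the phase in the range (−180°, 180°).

At s = jω = j895:
zero (s+2000): 2000 + j895 → |·| = √(2000²+895²) = √4801025 ≈ 2191.1, ∠ = arctan(895/2000) ≈ 24.11°
quadratic: (j895)² + 4·j895 + 25 = -801000 + j3580 → |·| ≈ 8.0101e+05, ∠ ≈ 179.74°
|G| = 250 · 2191.1 / 8.0101e+05 ≈ 0.68386
Gain = 20 log₁₀(0.68386) ≈ -3.30 dB
∠G = 24.11° − 179.74° = -155.63°

-3.3 dB, -155.6°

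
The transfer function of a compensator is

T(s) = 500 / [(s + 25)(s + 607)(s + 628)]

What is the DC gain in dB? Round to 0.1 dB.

-85.6 dB

T(0) = 500 / (25·607·628) ≈ 5.2466e-05
20 log₁₀(5.2466e-05) ≈ -85.60 dB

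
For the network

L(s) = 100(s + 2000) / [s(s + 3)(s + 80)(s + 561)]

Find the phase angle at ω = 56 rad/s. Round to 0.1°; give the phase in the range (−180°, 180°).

144.0°

At s = jω = j56:
zero (s+2000): 2000 + j56 → |·| = √(2000²+56²) = √4003136 ≈ 2000.8, ∠ = arctan(56/2000) ≈ 1.60°
pole (s+3): 3 + j56 → |·| = √(3²+56²) = √3145 ≈ 56.08, ∠ = arctan(56/3) ≈ 86.93°
pole (s+80): 80 + j56 → |·| = √(80²+56²) = √9536 ≈ 97.652, ∠ = arctan(56/80) ≈ 34.99°
pole (s+561): 561 + j56 → |·| = √(561²+56²) = √317857 ≈ 563.79, ∠ = arctan(56/561) ≈ 5.70°
pole at origin: |s| = 56, ∠ = 90.00° (in denominator)
∠L = 1.60° − 217.62° = -216.02° ≡ 143.98° (principal value)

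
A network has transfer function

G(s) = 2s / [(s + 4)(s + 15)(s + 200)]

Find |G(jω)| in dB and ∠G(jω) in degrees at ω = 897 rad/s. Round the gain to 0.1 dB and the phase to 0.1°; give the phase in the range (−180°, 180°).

-112.3 dB, -166.2°

At s = jω = j897:
zero at origin: s = j897 → |·| = 897, ∠ = 90.00°
pole (s+4): 4 + j897 → |·| = √(4²+897²) = √804625 ≈ 897.01, ∠ = arctan(897/4) ≈ 89.74°
pole (s+15): 15 + j897 → |·| = √(15²+897²) = √804834 ≈ 897.13, ∠ = arctan(897/15) ≈ 89.04°
pole (s+200): 200 + j897 → |·| = √(200²+897²) = √844609 ≈ 919.03, ∠ = arctan(897/200) ≈ 77.43°
|G| = 2 · 897 / 7.3958e+08 ≈ 2.4257e-06
Gain = 20 log₁₀(2.4257e-06) ≈ -112.30 dB
∠G = 90.00° − 256.21° = -166.21°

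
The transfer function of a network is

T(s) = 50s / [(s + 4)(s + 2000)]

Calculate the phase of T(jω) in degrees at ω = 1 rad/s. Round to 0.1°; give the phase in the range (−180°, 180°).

At s = jω = j1:
zero at origin: s = j1 → |·| = 1, ∠ = 90.00°
pole (s+4): 4 + j1 → |·| = √(4²+1²) = √17 ≈ 4.1231, ∠ = arctan(1/4) ≈ 14.04°
pole (s+2000): 2000 + j1 → |·| = √(2000²+1²) = √4000001 ≈ 2000, ∠ = arctan(1/2000) ≈ 0.03°
∠T = 90.00° − 14.07° = 75.93°

75.9°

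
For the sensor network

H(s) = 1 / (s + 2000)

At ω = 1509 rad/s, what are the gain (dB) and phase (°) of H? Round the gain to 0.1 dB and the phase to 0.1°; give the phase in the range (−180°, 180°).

At s = jω = j1509:
pole (s+2000): 2000 + j1509 → |·| = √(2000²+1509²) = √6277081 ≈ 2505.4, ∠ = arctan(1509/2000) ≈ 37.03°
|H| = 1 / 2505.4 ≈ 0.00039914
Gain = 20 log₁₀(0.00039914) ≈ -67.98 dB
∠H = 0.00° − 37.03° = -37.03°

-68.0 dB, -37.0°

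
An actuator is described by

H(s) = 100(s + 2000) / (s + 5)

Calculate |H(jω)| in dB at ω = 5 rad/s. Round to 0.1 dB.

89.0 dB

At s = jω = j5:
zero (s+2000): 2000 + j5 → |·| = √(2000²+5²) = √4000025 ≈ 2000, ∠ = arctan(5/2000) ≈ 0.14°
pole (s+5): 5 + j5 → |·| = √(5²+5²) = √50 ≈ 7.0711, ∠ = arctan(5/5) ≈ 45.00°
|H| = 100 · 2000 / 7.0711 ≈ 28284
Gain = 20 log₁₀(28284) ≈ 89.03 dB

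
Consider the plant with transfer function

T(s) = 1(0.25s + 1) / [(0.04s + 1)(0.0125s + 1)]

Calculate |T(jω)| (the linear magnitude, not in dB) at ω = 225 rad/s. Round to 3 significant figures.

2.08

At ω = 225 rad/s:
zero (1 + j225·0.25) = 1 + j56.25 → |·| ≈ 56.259, ∠ ≈ 88.98°
pole (1 + j225·0.04) = 1 + j9 → |·| ≈ 9.0554, ∠ ≈ 83.66°
pole (1 + j225·0.0125) = 1 + j2.8125 → |·| ≈ 2.985, ∠ ≈ 70.43°
|T| = 1 · 56.259 / (9.0554 · 2.985) ≈ 2.0813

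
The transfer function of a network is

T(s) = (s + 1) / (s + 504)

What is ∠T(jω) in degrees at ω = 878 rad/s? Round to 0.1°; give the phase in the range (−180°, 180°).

29.8°

At s = jω = j878:
zero (s+1): 1 + j878 → |·| = √(1²+878²) = √770885 ≈ 878, ∠ = arctan(878/1) ≈ 89.93°
pole (s+504): 504 + j878 → |·| = √(504²+878²) = √1024900 ≈ 1012.4, ∠ = arctan(878/504) ≈ 60.14°
∠T = 89.93° − 60.14° = 29.79°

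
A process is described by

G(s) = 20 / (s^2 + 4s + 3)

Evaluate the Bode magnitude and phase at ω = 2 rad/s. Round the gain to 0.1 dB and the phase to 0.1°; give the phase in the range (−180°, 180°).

Substitute s = j2:
Numerator: 20 = 20 + j0
Denominator: (j2)^2 + 4(j2) + 3 = -1 + j8
|N| = √(20² + 0²) ≈ 20, ∠N ≈ 0.00°
|D| = √(1² + 8²) ≈ 8.0623, ∠D ≈ 97.13°
|G| = 20 / 8.0623 ≈ 2.4807
Gain = 20 log₁₀(2.4807) ≈ 7.89 dB
∠G = 0.00° − 97.13° = -97.13°

7.9 dB, -97.1°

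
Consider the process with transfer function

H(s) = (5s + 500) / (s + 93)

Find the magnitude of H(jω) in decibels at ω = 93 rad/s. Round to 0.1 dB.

Substitute s = j93:
Numerator: 5(j93) + 500 = 500 + j465
Denominator: (j93) + 93 = 93 + j93
|N| = √(500² + 465²) ≈ 682.81, ∠N ≈ 42.92°
|D| = √(93² + 93²) ≈ 131.52, ∠D ≈ 45.00°
|H| = 682.81 / 131.52 ≈ 5.1917
Gain = 20 log₁₀(5.1917) ≈ 14.31 dB

14.3 dB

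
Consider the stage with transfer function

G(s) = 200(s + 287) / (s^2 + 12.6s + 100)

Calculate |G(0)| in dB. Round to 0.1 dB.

55.2 dB

G(0) = 200·287 / 100 = 574
20 log₁₀(574) ≈ 55.18 dB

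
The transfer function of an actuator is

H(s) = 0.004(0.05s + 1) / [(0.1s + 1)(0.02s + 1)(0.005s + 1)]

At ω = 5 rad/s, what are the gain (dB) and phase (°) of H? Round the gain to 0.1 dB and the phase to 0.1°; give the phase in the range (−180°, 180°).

At ω = 5 rad/s:
zero (1 + j5·0.05) = 1 + j0.25 → |·| ≈ 1.0308, ∠ ≈ 14.04°
pole (1 + j5·0.1) = 1 + j0.5 → |·| ≈ 1.118, ∠ ≈ 26.57°
pole (1 + j5·0.02) = 1 + j0.1 → |·| ≈ 1.005, ∠ ≈ 5.71°
pole (1 + j5·0.005) = 1 + j0.025 → |·| ≈ 1.0003, ∠ ≈ 1.43°
|H| = 0.004 · 1.0308 / (1.118 · 1.005 · 1.0003) ≈ 0.0036686
Gain = 20 log₁₀(0.0036686) ≈ -48.71 dB
∠H = (14.04°) − (26.57° + 5.71° + 1.43°) = -19.67°

-48.7 dB, -19.7°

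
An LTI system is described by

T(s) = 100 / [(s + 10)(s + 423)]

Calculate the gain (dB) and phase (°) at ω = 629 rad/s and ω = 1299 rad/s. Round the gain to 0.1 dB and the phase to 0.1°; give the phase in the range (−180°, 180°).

At s = jω = j629:
pole (s+10): 10 + j629 → |·| = √(10²+629²) = √395741 ≈ 629.08, ∠ = arctan(629/10) ≈ 89.09°
pole (s+423): 423 + j629 → |·| = √(423²+629²) = √574570 ≈ 758, ∠ = arctan(629/423) ≈ 56.08°
|T| = 100 / 4.7684e+05 ≈ 0.00020971
Gain = 20 log₁₀(0.00020971) ≈ -73.57 dB
∠T = 0.00° − 145.17° = -145.17°

At s = jω = j1299:
pole (s+10): 10 + j1299 → |·| = √(10²+1299²) = √1687501 ≈ 1299, ∠ = arctan(1299/10) ≈ 89.56°
pole (s+423): 423 + j1299 → |·| = √(423²+1299²) = √1866330 ≈ 1366.1, ∠ = arctan(1299/423) ≈ 71.96°
|T| = 100 / 1.7746e+06 ≈ 5.6351e-05
Gain = 20 log₁₀(5.6351e-05) ≈ -84.98 dB
∠T = 0.00° − 161.52° = -161.52°

ω = 629: -73.6 dB, -145.2°; ω = 1299: -85.0 dB, -161.5°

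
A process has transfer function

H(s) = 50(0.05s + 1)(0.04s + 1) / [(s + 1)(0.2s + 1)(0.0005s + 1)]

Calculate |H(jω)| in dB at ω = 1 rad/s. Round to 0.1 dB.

At ω = 1 rad/s:
zero (1 + j1·0.05) = 1 + j0.05 → |·| ≈ 1.0012, ∠ ≈ 2.86°
zero (1 + j1·0.04) = 1 + j0.04 → |·| ≈ 1.0008, ∠ ≈ 2.29°
pole (1 + j1·1) = 1 + j1 → |·| ≈ 1.4142, ∠ ≈ 45.00°
pole (1 + j1·0.2) = 1 + j0.2 → |·| ≈ 1.0198, ∠ ≈ 11.31°
pole (1 + j1·0.0005) = 1 + j0.0005 → |·| ≈ 1, ∠ ≈ 0.03°
|H| = 50 · 1.0012 · 1.0008 / (1.4142 · 1.0198 · 1) ≈ 34.739
Gain = 20 log₁₀(34.739) ≈ 30.82 dB

30.8 dB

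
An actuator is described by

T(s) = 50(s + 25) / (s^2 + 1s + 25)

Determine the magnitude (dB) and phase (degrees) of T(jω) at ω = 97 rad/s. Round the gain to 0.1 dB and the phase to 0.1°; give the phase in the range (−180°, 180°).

-5.5 dB, -103.9°

At s = jω = j97:
zero (s+25): 25 + j97 → |·| = √(25²+97²) = √10034 ≈ 100.17, ∠ = arctan(97/25) ≈ 75.55°
quadratic: (j97)² + 1·j97 + 25 = -9384 + j97 → |·| ≈ 9384.5, ∠ ≈ 179.41°
|T| = 50 · 100.17 / 9384.5 ≈ 0.5337
Gain = 20 log₁₀(0.5337) ≈ -5.45 dB
∠T = 75.55° − 179.41° = -103.86°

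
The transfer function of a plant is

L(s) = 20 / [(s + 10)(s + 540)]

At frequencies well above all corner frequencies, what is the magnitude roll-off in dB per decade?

-40 dB/decade

Each pole contributes −20 dB/decade at high frequency; each zero contributes +20 dB/decade.
Net: 0 zero(s) − 2 pole(s) → -40 dB/decade.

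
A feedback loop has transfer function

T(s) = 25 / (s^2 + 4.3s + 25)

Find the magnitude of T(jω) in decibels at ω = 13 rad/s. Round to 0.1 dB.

At s = jω = j13:
quadratic: (j13)² + 4.3·j13 + 25 = -144 + j55.9 → |·| ≈ 154.47, ∠ ≈ 158.78°
|T| = 25 / 154.47 ≈ 0.16184
Gain = 20 log₁₀(0.16184) ≈ -15.82 dB

-15.8 dB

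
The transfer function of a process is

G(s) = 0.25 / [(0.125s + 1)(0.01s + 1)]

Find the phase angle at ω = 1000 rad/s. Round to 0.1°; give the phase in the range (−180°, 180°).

-173.8°

At ω = 1000 rad/s:
pole (1 + j1000·0.125) = 1 + j125 → |·| ≈ 125, ∠ ≈ 89.54°
pole (1 + j1000·0.01) = 1 + j10 → |·| ≈ 10.05, ∠ ≈ 84.29°
∠G = (0°) − (89.54° + 84.29°) = -173.83°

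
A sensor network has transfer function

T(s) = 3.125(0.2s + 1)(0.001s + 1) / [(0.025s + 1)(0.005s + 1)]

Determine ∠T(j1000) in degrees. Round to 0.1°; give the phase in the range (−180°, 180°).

-31.7°

At ω = 1000 rad/s:
zero (1 + j1000·0.2) = 1 + j200 → |·| ≈ 200, ∠ ≈ 89.71°
zero (1 + j1000·0.001) = 1 + j1 → |·| ≈ 1.4142, ∠ ≈ 45.00°
pole (1 + j1000·0.025) = 1 + j25 → |·| ≈ 25.02, ∠ ≈ 87.71°
pole (1 + j1000·0.005) = 1 + j5 → |·| ≈ 5.099, ∠ ≈ 78.69°
∠T = (89.71° + 45.00°) − (87.71° + 78.69°) = -31.69°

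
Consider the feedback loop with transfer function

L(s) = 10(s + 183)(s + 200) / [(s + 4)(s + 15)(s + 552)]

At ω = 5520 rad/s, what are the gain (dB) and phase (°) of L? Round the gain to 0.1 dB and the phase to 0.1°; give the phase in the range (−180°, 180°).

At s = jω = j5520:
zero (s+183): 183 + j5520 → |·| = √(183²+5520²) = √30503889 ≈ 5523, ∠ = arctan(5520/183) ≈ 88.10°
zero (s+200): 200 + j5520 → |·| = √(200²+5520²) = √30510400 ≈ 5523.6, ∠ = arctan(5520/200) ≈ 87.92°
pole (s+4): 4 + j5520 → |·| = √(4²+5520²) = √30470416 ≈ 5520, ∠ = arctan(5520/4) ≈ 89.96°
pole (s+15): 15 + j5520 → |·| = √(15²+5520²) = √30470625 ≈ 5520, ∠ = arctan(5520/15) ≈ 89.84°
pole (s+552): 552 + j5520 → |·| = √(552²+5520²) = √30775104 ≈ 5547.5, ∠ = arctan(5520/552) ≈ 84.29°
|L| = 10 · 3.0507e+07 / 1.6903e+11 ≈ 0.0018048
Gain = 20 log₁₀(0.0018048) ≈ -54.87 dB
∠L = 176.02° − 264.09° = -88.07°

-54.9 dB, -88.1°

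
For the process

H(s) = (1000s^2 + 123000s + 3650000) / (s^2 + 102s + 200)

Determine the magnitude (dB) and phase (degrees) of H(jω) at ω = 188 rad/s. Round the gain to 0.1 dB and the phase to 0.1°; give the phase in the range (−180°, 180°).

59.8 dB, -7.5°

Substitute s = j188:
Numerator: 1000(j188)^2 + 123000(j188) + 3650000 = -31694000 + j23124000
Denominator: (j188)^2 + 102(j188) + 200 = -35144 + j19176
|N| = √(31694000² + 23124000²) ≈ 3.9233e+07, ∠N ≈ 143.89°
|D| = √(35144² + 19176²) ≈ 40035, ∠D ≈ 151.38°
|H| = 3.9233e+07 / 40035 ≈ 979.97
Gain = 20 log₁₀(979.97) ≈ 59.82 dB
∠H = 143.89° − 151.38° = -7.49°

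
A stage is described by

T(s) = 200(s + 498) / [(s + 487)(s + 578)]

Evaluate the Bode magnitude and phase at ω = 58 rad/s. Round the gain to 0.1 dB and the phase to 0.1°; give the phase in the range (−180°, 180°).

-9.1 dB, -5.9°

At s = jω = j58:
zero (s+498): 498 + j58 → |·| = √(498²+58²) = √251368 ≈ 501.37, ∠ = arctan(58/498) ≈ 6.64°
pole (s+487): 487 + j58 → |·| = √(487²+58²) = √240533 ≈ 490.44, ∠ = arctan(58/487) ≈ 6.79°
pole (s+578): 578 + j58 → |·| = √(578²+58²) = √337448 ≈ 580.9, ∠ = arctan(58/578) ≈ 5.73°
|T| = 200 · 501.37 / 2.849e+05 ≈ 0.35196
Gain = 20 log₁₀(0.35196) ≈ -9.07 dB
∠T = 6.64° − 12.52° = -5.88°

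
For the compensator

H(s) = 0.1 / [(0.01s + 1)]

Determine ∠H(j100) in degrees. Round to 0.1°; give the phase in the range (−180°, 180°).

-45.0°

At ω = 100 rad/s:
pole (1 + j100·0.01) = 1 + j1 → |·| ≈ 1.4142, ∠ ≈ 45.00°
∠H = (0°) − (45.00°) = -45.00°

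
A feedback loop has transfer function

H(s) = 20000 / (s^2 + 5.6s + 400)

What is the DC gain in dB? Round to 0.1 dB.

H(0) = 20000 / 400 = 50
20 log₁₀(50) ≈ 33.98 dB

34.0 dB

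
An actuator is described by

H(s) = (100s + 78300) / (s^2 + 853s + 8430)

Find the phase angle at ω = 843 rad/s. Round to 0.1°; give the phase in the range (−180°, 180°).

Substitute s = j843:
Numerator: 100(j843) + 78300 = 78300 + j84300
Denominator: (j843)^2 + 853(j843) + 8430 = -702219 + j719079
|N| = √(78300² + 84300²) ≈ 1.1505e+05, ∠N ≈ 47.11°
|D| = √(702219² + 719079²) ≈ 1.0051e+06, ∠D ≈ 134.32°
∠H = 47.11° − 134.32° = -87.21°

-87.2°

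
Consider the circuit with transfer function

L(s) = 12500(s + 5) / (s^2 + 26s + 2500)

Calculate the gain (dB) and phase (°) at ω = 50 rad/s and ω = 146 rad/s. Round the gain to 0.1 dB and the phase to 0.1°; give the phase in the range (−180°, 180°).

ω = 50: 53.7 dB, -5.7°; ω = 146: 39.6 dB, -80.6°

At s = jω = j50:
zero (s+5): 5 + j50 → |·| = √(5²+50²) = √2525 ≈ 50.249, ∠ = arctan(50/5) ≈ 84.29°
quadratic: (j50)² + 26·j50 + 2500 = 0 + j1300 → |·| ≈ 1300, ∠ ≈ 90.00°
|L| = 12500 · 50.249 / 1300 ≈ 483.16
Gain = 20 log₁₀(483.16) ≈ 53.68 dB
∠L = 84.29° − 90.00° = -5.71°

At s = jω = j146:
zero (s+5): 5 + j146 → |·| = √(5²+146²) = √21341 ≈ 146.09, ∠ = arctan(146/5) ≈ 88.04°
quadratic: (j146)² + 26·j146 + 2500 = -18816 + j3796 → |·| ≈ 19195, ∠ ≈ 168.59°
|L| = 12500 · 146.09 / 19195 ≈ 95.135
Gain = 20 log₁₀(95.135) ≈ 39.57 dB
∠L = 88.04° − 168.59° = -80.55°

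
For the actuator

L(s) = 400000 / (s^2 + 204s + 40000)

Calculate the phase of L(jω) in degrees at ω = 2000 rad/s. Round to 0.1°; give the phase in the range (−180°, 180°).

At s = jω = j2000:
quadratic: (j2000)² + 204·j2000 + 40000 = -3960000 + j408000 → |·| ≈ 3.981e+06, ∠ ≈ 174.12°
∠L = 0.00° − 174.12° = -174.12°

-174.1°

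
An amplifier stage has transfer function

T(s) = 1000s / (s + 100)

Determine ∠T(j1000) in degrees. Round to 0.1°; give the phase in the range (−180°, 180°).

At s = jω = j1000:
zero at origin: s = j1000 → |·| = 1000, ∠ = 90.00°
pole (s+100): 100 + j1000 → |·| = √(100²+1000²) = √1010000 ≈ 1005, ∠ = arctan(1000/100) ≈ 84.29°
∠T = 90.00° − 84.29° = 5.71°

5.7°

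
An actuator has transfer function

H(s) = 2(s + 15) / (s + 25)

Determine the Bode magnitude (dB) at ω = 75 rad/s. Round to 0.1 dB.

5.7 dB

At s = jω = j75:
zero (s+15): 15 + j75 → |·| = √(15²+75²) = √5850 ≈ 76.485, ∠ = arctan(75/15) ≈ 78.69°
pole (s+25): 25 + j75 → |·| = √(25²+75²) = √6250 ≈ 79.057, ∠ = arctan(75/25) ≈ 71.57°
|H| = 2 · 76.485 / 79.057 ≈ 1.9349
Gain = 20 log₁₀(1.9349) ≈ 5.73 dB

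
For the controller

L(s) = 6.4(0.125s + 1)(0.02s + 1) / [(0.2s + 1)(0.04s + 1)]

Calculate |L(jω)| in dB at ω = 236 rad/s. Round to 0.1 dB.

At ω = 236 rad/s:
zero (1 + j236·0.125) = 1 + j29.5 → |·| ≈ 29.517, ∠ ≈ 88.06°
zero (1 + j236·0.02) = 1 + j4.72 → |·| ≈ 4.8248, ∠ ≈ 78.04°
pole (1 + j236·0.2) = 1 + j47.2 → |·| ≈ 47.211, ∠ ≈ 88.79°
pole (1 + j236·0.04) = 1 + j9.44 → |·| ≈ 9.4928, ∠ ≈ 83.95°
|L| = 6.4 · 29.517 · 4.8248 / (47.211 · 9.4928) ≈ 2.0337
Gain = 20 log₁₀(2.0337) ≈ 6.17 dB

6.2 dB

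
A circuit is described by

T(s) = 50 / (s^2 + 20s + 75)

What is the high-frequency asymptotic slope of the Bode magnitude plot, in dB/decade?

Each pole contributes −20 dB/decade at high frequency; each zero contributes +20 dB/decade.
Net: 0 zero(s) − 2 pole(s) → -40 dB/decade.

-40 dB/decade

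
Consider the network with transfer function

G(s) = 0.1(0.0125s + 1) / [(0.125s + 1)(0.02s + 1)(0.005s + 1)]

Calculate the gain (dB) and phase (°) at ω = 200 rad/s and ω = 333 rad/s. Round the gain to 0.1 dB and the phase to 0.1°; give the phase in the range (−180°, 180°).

At ω = 200 rad/s:
zero (1 + j200·0.0125) = 1 + j2.5 → |·| ≈ 2.6926, ∠ ≈ 68.20°
pole (1 + j200·0.125) = 1 + j25 → |·| ≈ 25.02, ∠ ≈ 87.71°
pole (1 + j200·0.02) = 1 + j4 → |·| ≈ 4.1231, ∠ ≈ 75.96°
pole (1 + j200·0.005) = 1 + j1 → |·| ≈ 1.4142, ∠ ≈ 45.00°
|G| = 0.1 · 2.6926 / (25.02 · 4.1231 · 1.4142) ≈ 0.0018457
Gain = 20 log₁₀(0.0018457) ≈ -54.68 dB
∠G = (68.20°) − (87.71° + 75.96° + 45.00°) = -140.47°

At ω = 333 rad/s:
zero (1 + j333·0.0125) = 1 + j4.1625 → |·| ≈ 4.2809, ∠ ≈ 76.49°
pole (1 + j333·0.125) = 1 + j41.625 → |·| ≈ 41.637, ∠ ≈ 88.62°
pole (1 + j333·0.02) = 1 + j6.66 → |·| ≈ 6.7347, ∠ ≈ 81.46°
pole (1 + j333·0.005) = 1 + j1.665 → |·| ≈ 1.9422, ∠ ≈ 59.01°
|G| = 0.1 · 4.2809 / (41.637 · 6.7347 · 1.9422) ≈ 0.00078604
Gain = 20 log₁₀(0.00078604) ≈ -62.09 dB
∠G = (76.49°) − (88.62° + 81.46° + 59.01°) = -152.60°

ω = 200: -54.7 dB, -140.5°; ω = 333: -62.1 dB, -152.6°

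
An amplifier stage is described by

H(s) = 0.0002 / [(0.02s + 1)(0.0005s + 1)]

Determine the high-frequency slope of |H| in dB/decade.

Each pole contributes −20 dB/decade at high frequency; each zero contributes +20 dB/decade.
Net: 0 zero(s) − 2 pole(s) → -40 dB/decade.

-40 dB/decade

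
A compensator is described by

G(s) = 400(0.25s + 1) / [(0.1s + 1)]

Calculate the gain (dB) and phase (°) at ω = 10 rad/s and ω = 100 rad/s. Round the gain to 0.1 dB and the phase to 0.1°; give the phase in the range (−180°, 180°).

At ω = 10 rad/s:
zero (1 + j10·0.25) = 1 + j2.5 → |·| ≈ 2.6926, ∠ ≈ 68.20°
pole (1 + j10·0.1) = 1 + j1 → |·| ≈ 1.4142, ∠ ≈ 45.00°
|G| = 400 · 2.6926 / (1.4142) ≈ 761.59
Gain = 20 log₁₀(761.59) ≈ 57.63 dB
∠G = (68.20°) − (45.00°) = 23.20°

At ω = 100 rad/s:
zero (1 + j100·0.25) = 1 + j25 → |·| ≈ 25.02, ∠ ≈ 87.71°
pole (1 + j100·0.1) = 1 + j10 → |·| ≈ 10.05, ∠ ≈ 84.29°
|G| = 400 · 25.02 / (10.05) ≈ 995.82
Gain = 20 log₁₀(995.82) ≈ 59.96 dB
∠G = (87.71°) − (84.29°) = 3.42°

ω = 10: 57.6 dB, 23.2°; ω = 100: 60.0 dB, 3.4°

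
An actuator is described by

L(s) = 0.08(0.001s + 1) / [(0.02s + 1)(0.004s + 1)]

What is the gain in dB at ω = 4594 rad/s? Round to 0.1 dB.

-73.1 dB

At ω = 4594 rad/s:
zero (1 + j4594·0.001) = 1 + j4.594 → |·| ≈ 4.7016, ∠ ≈ 77.72°
pole (1 + j4594·0.02) = 1 + j91.88 → |·| ≈ 91.885, ∠ ≈ 89.38°
pole (1 + j4594·0.004) = 1 + j18.376 → |·| ≈ 18.403, ∠ ≈ 86.89°
|L| = 0.08 · 4.7016 / (91.885 · 18.403) ≈ 0.00022243
Gain = 20 log₁₀(0.00022243) ≈ -73.06 dB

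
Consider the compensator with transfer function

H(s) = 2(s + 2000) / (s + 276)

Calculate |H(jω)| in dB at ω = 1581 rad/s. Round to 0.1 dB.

10.0 dB

At s = jω = j1581:
zero (s+2000): 2000 + j1581 → |·| = √(2000²+1581²) = √6499561 ≈ 2549.4, ∠ = arctan(1581/2000) ≈ 38.33°
pole (s+276): 276 + j1581 → |·| = √(276²+1581²) = √2575737 ≈ 1604.9, ∠ = arctan(1581/276) ≈ 80.10°
|H| = 2 · 2549.4 / 1604.9 ≈ 3.177
Gain = 20 log₁₀(3.177) ≈ 10.04 dB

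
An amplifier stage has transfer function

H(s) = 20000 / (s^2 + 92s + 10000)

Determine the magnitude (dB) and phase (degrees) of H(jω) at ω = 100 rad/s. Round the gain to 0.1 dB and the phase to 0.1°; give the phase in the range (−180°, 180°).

6.7 dB, -90.0°

At s = jω = j100:
quadratic: (j100)² + 92·j100 + 10000 = 0 + j9200 → |·| ≈ 9200, ∠ ≈ 90.00°
|H| = 20000 / 9200 ≈ 2.1739
Gain = 20 log₁₀(2.1739) ≈ 6.74 dB
∠H = 0.00° − 90.00° = -90.00°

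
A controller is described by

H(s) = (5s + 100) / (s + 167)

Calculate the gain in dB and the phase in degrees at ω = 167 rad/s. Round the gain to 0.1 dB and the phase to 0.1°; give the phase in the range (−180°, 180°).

Substitute s = j167:
Numerator: 5(j167) + 100 = 100 + j835
Denominator: (j167) + 167 = 167 + j167
|N| = √(100² + 835²) ≈ 840.97, ∠N ≈ 83.17°
|D| = √(167² + 167²) ≈ 236.17, ∠D ≈ 45.00°
|H| = 840.97 / 236.17 ≈ 3.5609
Gain = 20 log₁₀(3.5609) ≈ 11.03 dB
∠H = 83.17° − 45.00° = 38.17°

11.0 dB, 38.2°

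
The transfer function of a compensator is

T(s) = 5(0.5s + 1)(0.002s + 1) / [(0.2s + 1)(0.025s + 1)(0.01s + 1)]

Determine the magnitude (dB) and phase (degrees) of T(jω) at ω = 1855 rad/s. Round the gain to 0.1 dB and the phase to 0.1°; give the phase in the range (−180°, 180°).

At ω = 1855 rad/s:
zero (1 + j1855·0.5) = 1 + j927.5 → |·| ≈ 927.5, ∠ ≈ 89.94°
zero (1 + j1855·0.002) = 1 + j3.71 → |·| ≈ 3.8424, ∠ ≈ 74.91°
pole (1 + j1855·0.2) = 1 + j371 → |·| ≈ 371, ∠ ≈ 89.85°
pole (1 + j1855·0.025) = 1 + j46.375 → |·| ≈ 46.386, ∠ ≈ 88.76°
pole (1 + j1855·0.01) = 1 + j18.55 → |·| ≈ 18.577, ∠ ≈ 86.91°
|T| = 5 · 927.5 · 3.8424 / (371 · 46.386 · 18.577) ≈ 0.055738
Gain = 20 log₁₀(0.055738) ≈ -25.08 dB
∠T = (89.94° + 74.91°) − (89.85° + 88.76° + 86.91°) = -100.67°

-25.1 dB, -100.7°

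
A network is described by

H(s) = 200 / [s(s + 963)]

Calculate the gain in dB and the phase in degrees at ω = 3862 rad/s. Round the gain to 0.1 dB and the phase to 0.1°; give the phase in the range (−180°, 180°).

-97.7 dB, -166.0°

At s = jω = j3862:
pole (s+963): 963 + j3862 → |·| = √(963²+3862²) = √15842413 ≈ 3980.3, ∠ = arctan(3862/963) ≈ 76.00°
pole at origin: |s| = 3862, ∠ = 90.00° (in denominator)
|H| = 200 / 1.5372e+07 ≈ 1.3011e-05
Gain = 20 log₁₀(1.3011e-05) ≈ -97.71 dB
∠H = 0.00° − 166.00° = -166.00°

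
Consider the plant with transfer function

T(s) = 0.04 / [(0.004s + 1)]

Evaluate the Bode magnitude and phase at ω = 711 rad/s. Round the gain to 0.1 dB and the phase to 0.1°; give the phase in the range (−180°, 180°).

At ω = 711 rad/s:
pole (1 + j711·0.004) = 1 + j2.844 → |·| ≈ 3.0147, ∠ ≈ 70.63°
|T| = 0.04 · 1 / (3.0147) ≈ 0.013268
Gain = 20 log₁₀(0.013268) ≈ -37.54 dB
∠T = (0°) − (70.63°) = -70.63°

-37.5 dB, -70.6°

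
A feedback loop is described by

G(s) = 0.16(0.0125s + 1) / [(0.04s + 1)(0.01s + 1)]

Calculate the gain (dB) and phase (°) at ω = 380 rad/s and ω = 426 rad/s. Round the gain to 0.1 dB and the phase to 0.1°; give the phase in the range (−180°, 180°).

ω = 380: -37.7 dB, -83.4°; ω = 426: -38.7 dB, -84.1°

At ω = 380 rad/s:
zero (1 + j380·0.0125) = 1 + j4.75 → |·| ≈ 4.8541, ∠ ≈ 78.11°
pole (1 + j380·0.04) = 1 + j15.2 → |·| ≈ 15.233, ∠ ≈ 86.24°
pole (1 + j380·0.01) = 1 + j3.8 → |·| ≈ 3.9294, ∠ ≈ 75.26°
|G| = 0.16 · 4.8541 / (15.233 · 3.9294) ≈ 0.012975
Gain = 20 log₁₀(0.012975) ≈ -37.74 dB
∠G = (78.11°) − (86.24° + 75.26°) = -83.39°

At ω = 426 rad/s:
zero (1 + j426·0.0125) = 1 + j5.325 → |·| ≈ 5.4181, ∠ ≈ 79.36°
pole (1 + j426·0.04) = 1 + j17.04 → |·| ≈ 17.069, ∠ ≈ 86.64°
pole (1 + j426·0.01) = 1 + j4.26 → |·| ≈ 4.3758, ∠ ≈ 76.79°
|G| = 0.16 · 5.4181 / (17.069 · 4.3758) ≈ 0.011607
Gain = 20 log₁₀(0.011607) ≈ -38.71 dB
∠G = (79.36°) − (86.64° + 76.79°) = -84.07°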